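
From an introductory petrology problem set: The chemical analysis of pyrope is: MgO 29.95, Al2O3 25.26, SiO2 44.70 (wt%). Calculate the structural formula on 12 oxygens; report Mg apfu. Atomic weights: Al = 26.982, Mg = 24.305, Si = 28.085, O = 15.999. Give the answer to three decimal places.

2.998 Mg apfu

MgO: 29.95/40.304 = 0.74310 mol → 0.74310 mol Mg, 0.74310 mol O.
Al2O3: 25.26/101.961 = 0.24774 mol → 0.49548 mol Al, 0.74322 mol O.
SiO2: 44.70/60.083 = 0.74397 mol → 0.74397 mol Si, 1.48794 mol O.
Total oxygen = 2.97426 mol. Normalization factor = 12/2.97426 = 4.03462.
Mg per 12 O = 0.74310 × 4.03462 = 2.998.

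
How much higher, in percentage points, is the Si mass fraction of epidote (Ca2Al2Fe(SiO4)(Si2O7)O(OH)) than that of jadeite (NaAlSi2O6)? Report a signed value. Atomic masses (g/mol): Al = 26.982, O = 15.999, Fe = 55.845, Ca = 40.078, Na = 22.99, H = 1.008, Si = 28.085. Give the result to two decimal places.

-10.35 percentage points

M(Ca2Al2Fe(SiO4)(Si2O7)O(OH)) = 483.215 g/mol, so wt% Si = 84.255/483.215 × 100 = 17.44%.
M(NaAlSi2O6) = 202.136 g/mol, so wt% Si = 56.170/202.136 × 100 = 27.79%.
17.44 − 27.79 = -10.35 pp.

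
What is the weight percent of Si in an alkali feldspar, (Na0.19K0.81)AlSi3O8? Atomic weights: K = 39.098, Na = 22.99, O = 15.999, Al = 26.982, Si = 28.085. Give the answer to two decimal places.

Formula mass = 0.19×22.99 + 0.81×39.098 + 1×26.982 + 3×28.085 + 8×15.999 = 275.266 g/mol, of which 84.255 g is Si.
So Si makes up 84.255/275.266 = 0.3061 of the mass, i.e. 30.61%.

30.61 wt%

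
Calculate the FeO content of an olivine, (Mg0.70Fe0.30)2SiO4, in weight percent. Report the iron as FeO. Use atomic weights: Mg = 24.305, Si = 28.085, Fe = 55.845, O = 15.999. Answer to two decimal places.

Formula mass = 159.615 g/mol.
0.60 Fe → 0.6000 mol FeO per formula unit; M(FeO) = 71.844, so FeO mass = 43.106 g.
43.106/159.615 × 100 = 27.01 wt%.

27.01 wt%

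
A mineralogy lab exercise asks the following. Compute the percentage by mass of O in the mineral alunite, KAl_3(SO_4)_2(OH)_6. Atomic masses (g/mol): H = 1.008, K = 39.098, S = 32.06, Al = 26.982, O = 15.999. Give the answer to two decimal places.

54.08 weight percent

Formula mass = 1*39.098 + 3*26.982 + 2*32.06 + 14*15.999 + 6*1.008 = 414.198 g/mol, of which 223.986 g is O.
So O makes up 223.986/414.198 = 0.5408 of the mass, i.e. 54.08%.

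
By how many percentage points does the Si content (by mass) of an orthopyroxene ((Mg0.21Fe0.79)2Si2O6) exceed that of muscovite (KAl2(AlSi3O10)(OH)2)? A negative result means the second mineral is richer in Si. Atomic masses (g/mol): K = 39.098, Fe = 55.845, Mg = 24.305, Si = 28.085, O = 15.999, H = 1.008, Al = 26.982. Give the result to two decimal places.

1.26 percentage points

Si in (Mg0.21Fe0.79)2Si2O6: molar mass 250.607 g/mol; 2×28.085 = 56.170 g → 22.41 wt%.
Si in KAl2(AlSi3O10)(OH)2: molar mass 398.303 g/mol; 3×28.085 = 84.255 g → 21.15 wt%.
Difference = 22.41 − 21.15 = 1.26 percentage points.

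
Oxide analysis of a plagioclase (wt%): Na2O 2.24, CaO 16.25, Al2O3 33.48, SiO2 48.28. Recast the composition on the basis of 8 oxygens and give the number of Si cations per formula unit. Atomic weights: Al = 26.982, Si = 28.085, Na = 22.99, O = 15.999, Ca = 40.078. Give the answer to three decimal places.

2.203 Si apfu

2.24 wt% Na2O ÷ 61.979 g/mol = 0.03614 mol, giving 0.07228 Na and 0.03614 O.
16.25 wt% CaO ÷ 56.077 g/mol = 0.28978 mol, giving 0.28978 Ca and 0.28978 O.
33.48 wt% Al2O3 ÷ 101.961 g/mol = 0.32836 mol, giving 0.65672 Al and 0.98508 O.
48.28 wt% SiO2 ÷ 60.083 g/mol = 0.80356 mol, giving 0.80356 Si and 1.60712 O.
Oxygen sums to 2.91812; scaling by 8/2.91812 = 2.74149 puts the formula on 8 O.
Si: 0.80356 × 2.74149 = 2.203 atoms per formula unit.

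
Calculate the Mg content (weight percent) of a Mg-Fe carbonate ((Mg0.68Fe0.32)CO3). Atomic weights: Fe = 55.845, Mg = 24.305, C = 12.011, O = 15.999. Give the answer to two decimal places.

M((Mg0.68Fe0.32)CO3) = 94.406 g/mol.
Mg contributes 0.68 × 24.305 = 16.527 g per mole.
16.527/94.406 = 0.1751 → 17.51%.

17.51 weight percent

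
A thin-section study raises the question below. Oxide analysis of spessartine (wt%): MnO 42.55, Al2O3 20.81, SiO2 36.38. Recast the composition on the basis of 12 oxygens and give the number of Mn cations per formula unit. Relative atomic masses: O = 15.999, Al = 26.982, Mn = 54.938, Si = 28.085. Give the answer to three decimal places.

MnO (M=70.937): mol = 0.59983; Mn = 0.59983, O = 0.59983.
Al2O3 (M=101.961): mol = 0.20410; Al = 0.40820, O = 0.61230.
SiO2 (M=60.083): mol = 0.60550; Si = 0.60550, O = 1.21100.
ΣO = 2.42313; factor = 12/ΣO = 4.95227.
Mn apfu = 0.59983 × 4.95227 = 2.971.

2.971 Mn apfu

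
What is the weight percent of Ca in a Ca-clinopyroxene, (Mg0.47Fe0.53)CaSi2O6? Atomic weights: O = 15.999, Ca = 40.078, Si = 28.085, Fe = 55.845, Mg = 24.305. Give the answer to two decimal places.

17.18 wt%

M((Mg0.47Fe0.53)CaSi2O6) = 233.263 g/mol.
Ca contributes 1 × 40.078 = 40.078 g per mole.
40.078/233.263 = 0.1718 → 17.18%.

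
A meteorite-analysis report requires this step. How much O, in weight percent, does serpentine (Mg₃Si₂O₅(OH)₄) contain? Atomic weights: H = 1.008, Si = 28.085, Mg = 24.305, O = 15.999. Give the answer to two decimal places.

51.96 weight percent

Formula mass = 3·24.305 + 2·28.085 + 9·15.999 + 4·1.008 = 277.108 g/mol, of which 143.991 g is O.
So O makes up 143.991/277.108 = 0.5196 of the mass, i.e. 51.96%.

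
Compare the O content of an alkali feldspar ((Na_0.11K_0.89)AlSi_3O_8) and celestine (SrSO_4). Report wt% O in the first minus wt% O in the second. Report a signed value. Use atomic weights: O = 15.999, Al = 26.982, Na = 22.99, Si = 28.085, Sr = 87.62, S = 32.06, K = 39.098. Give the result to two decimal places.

11.44 percentage points

First mineral: 127.992 g O in 276.555 g formula = 46.28 wt% O.
Second mineral: 63.996 g O in 183.676 g formula = 34.84 wt% O.
46.28% − 34.84% gives a difference of 11.44 percentage points.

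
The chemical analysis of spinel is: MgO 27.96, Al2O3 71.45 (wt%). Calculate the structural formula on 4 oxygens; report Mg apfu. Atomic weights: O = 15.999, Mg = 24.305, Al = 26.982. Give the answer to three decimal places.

27.96 wt% MgO ÷ 40.304 g/mol = 0.69373 mol, giving 0.69373 Mg and 0.69373 O.
71.45 wt% Al2O3 ÷ 101.961 g/mol = 0.70076 mol, giving 1.40152 Al and 2.10228 O.
Oxygen sums to 2.79601; scaling by 4/2.79601 = 1.43061 puts the formula on 4 O.
Mg: 0.69373 × 1.43061 = 0.992 atoms per formula unit.

0.992 Mg apfu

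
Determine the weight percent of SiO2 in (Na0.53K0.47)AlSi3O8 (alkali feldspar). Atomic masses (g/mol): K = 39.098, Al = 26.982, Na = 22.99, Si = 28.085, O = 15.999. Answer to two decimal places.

Formula mass = 269.790 g/mol.
3 Si → 3.0000 mol SiO2 per formula unit; M(SiO2) = 60.083, so SiO2 mass = 180.249 g.
180.249/269.790 × 100 = 66.81 wt%.

66.81 wt%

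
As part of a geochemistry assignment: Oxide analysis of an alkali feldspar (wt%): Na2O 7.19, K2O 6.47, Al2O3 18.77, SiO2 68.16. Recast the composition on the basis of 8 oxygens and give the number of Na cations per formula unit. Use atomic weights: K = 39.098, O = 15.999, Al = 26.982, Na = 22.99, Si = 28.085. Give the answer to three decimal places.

Na2O: 7.19/61.979 = 0.11601 mol → 0.23202 mol Na, 0.11601 mol O.
K2O: 6.47/94.195 = 0.06869 mol → 0.13738 mol K, 0.06869 mol O.
Al2O3: 18.77/101.961 = 0.18409 mol → 0.36818 mol Al, 0.55227 mol O.
SiO2: 68.16/60.083 = 1.13443 mol → 1.13443 mol Si, 2.26886 mol O.
Total oxygen = 3.00583 mol. Normalization factor = 8/3.00583 = 2.66149.
Na per 8 O = 0.23202 × 2.66149 = 0.618.

0.618 Na apfu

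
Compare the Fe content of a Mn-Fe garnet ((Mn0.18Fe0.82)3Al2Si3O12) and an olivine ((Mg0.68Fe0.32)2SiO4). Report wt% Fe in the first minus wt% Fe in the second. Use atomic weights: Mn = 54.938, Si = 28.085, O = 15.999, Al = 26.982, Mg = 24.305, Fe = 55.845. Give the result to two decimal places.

First mineral: 137.379 g Fe in 497.252 g formula = 27.63 wt% Fe.
Second mineral: 35.741 g Fe in 160.877 g formula = 22.22 wt% Fe.
27.63% − 22.22% gives a difference of 5.41 percentage points.

5.41 percentage points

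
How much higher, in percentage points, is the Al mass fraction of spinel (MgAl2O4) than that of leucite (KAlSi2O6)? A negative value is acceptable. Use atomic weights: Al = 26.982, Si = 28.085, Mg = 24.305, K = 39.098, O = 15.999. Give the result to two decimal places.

Al in MgAl2O4: molar mass 142.265 g/mol; 2×26.982 = 53.964 g → 37.93 wt%.
Al in KAlSi2O6: molar mass 218.244 g/mol; 1×26.982 = 26.982 g → 12.36 wt%.
Difference = 37.93 − 12.36 = 25.57 percentage points.

25.57 percentage points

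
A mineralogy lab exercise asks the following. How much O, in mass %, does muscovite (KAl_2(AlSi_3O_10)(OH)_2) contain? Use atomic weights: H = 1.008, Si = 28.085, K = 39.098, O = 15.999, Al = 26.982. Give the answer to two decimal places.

48.20 mass %

Formula mass = 1·39.098 + 3·26.982 + 3·28.085 + 12·15.999 + 2·1.008 = 398.303 g/mol, of which 191.988 g is O.
So O makes up 191.988/398.303 = 0.4820 of the mass, i.e. 48.20%.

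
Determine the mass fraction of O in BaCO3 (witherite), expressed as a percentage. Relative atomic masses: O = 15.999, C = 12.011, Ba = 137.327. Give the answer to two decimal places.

24.32 wt%

M(BaCO3) = 197.335 g/mol.
O contributes 3 × 15.999 = 47.997 g per mole.
47.997/197.335 = 0.2432 → 24.32%.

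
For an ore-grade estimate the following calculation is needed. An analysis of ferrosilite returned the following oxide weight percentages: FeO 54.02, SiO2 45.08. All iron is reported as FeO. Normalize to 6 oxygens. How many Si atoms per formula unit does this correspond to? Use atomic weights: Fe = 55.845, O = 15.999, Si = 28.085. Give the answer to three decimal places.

1.999 Si apfu

FeO: 54.02/71.844 = 0.75191 mol → 0.75191 mol Fe, 0.75191 mol O.
SiO2: 45.08/60.083 = 0.75030 mol → 0.75030 mol Si, 1.50060 mol O.
Total oxygen = 2.25251 mol. Normalization factor = 6/2.25251 = 2.66370.
Si per 6 O = 0.75030 × 2.66370 = 1.999.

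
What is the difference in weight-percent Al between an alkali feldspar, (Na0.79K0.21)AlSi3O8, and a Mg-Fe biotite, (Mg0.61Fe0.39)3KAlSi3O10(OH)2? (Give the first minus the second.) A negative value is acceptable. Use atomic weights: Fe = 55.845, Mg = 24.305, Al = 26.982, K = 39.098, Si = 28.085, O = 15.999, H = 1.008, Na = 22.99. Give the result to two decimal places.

Al in (Na0.79K0.21)AlSi3O8: molar mass 265.602 g/mol; 1×26.982 = 26.982 g → 10.16 wt%.
Al in (Mg0.61Fe0.39)3KAlSi3O10(OH)2: molar mass 454.156 g/mol; 1×26.982 = 26.982 g → 5.94 wt%.
Difference = 10.16 − 5.94 = 4.22 percentage points.

4.22 percentage points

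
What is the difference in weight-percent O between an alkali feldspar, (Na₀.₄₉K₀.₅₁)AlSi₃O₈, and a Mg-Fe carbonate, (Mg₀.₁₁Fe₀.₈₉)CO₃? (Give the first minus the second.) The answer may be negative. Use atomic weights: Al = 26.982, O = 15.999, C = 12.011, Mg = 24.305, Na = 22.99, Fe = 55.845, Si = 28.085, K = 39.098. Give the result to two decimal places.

O in (Na₀.₄₉K₀.₅₁)AlSi₃O₈: molar mass 270.434 g/mol; 8×15.999 = 127.992 g → 47.33 wt%.
O in (Mg₀.₁₁Fe₀.₈₉)CO₃: molar mass 112.384 g/mol; 3×15.999 = 47.997 g → 42.71 wt%.
Difference = 47.33 − 42.71 = 4.62 percentage points.

4.62 percentage points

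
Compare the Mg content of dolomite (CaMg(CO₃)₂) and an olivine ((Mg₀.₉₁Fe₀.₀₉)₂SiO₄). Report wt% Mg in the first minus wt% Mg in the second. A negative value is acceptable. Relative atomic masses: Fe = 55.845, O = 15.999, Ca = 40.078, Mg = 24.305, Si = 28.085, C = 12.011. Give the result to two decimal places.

-17.04 percentage points

M(CaMg(CO₃)₂) = 184.399 g/mol, so wt% Mg = 24.305/184.399 × 100 = 13.18%.
M((Mg₀.₉₁Fe₀.₀₉)₂SiO₄) = 146.368 g/mol, so wt% Mg = 44.235/146.368 × 100 = 30.22%.
13.18 − 30.22 = -17.04 pp.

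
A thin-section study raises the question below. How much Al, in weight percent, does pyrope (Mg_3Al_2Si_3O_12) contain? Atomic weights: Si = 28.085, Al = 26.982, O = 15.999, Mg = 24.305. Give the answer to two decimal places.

Molar mass of Mg_3Al_2Si_3O_12: 3×24.305 + 2×26.982 + 3×28.085 + 12×15.999 = 403.122 g/mol.
Mass of Al per formula unit: 2 × 26.982 = 53.964 g.
Weight fraction Al = 53.964 / 403.122 = 0.1339.

13.39 weight percent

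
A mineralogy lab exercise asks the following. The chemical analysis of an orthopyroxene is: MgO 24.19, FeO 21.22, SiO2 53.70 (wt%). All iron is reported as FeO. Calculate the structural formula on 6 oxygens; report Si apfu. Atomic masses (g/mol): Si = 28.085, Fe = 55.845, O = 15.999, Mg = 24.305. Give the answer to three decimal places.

1.999 Si apfu

MgO: 24.19/40.304 = 0.60019 mol → 0.60019 mol Mg, 0.60019 mol O.
FeO: 21.22/71.844 = 0.29536 mol → 0.29536 mol Fe, 0.29536 mol O.
SiO2: 53.70/60.083 = 0.89376 mol → 0.89376 mol Si, 1.78752 mol O.
Total oxygen = 2.68307 mol. Normalization factor = 6/2.68307 = 2.23624.
Si per 6 O = 0.89376 × 2.23624 = 1.999.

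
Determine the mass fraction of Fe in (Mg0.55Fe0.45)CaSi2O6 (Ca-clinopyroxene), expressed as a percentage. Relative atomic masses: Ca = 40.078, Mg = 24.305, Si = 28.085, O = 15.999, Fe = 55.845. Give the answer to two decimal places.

Formula mass = 0.55×24.305 + 0.45×55.845 + 1×40.078 + 2×28.085 + 6×15.999 = 230.740 g/mol, of which 25.130 g is Fe.
So Fe makes up 25.130/230.740 = 0.1089 of the mass, i.e. 10.89%.

10.89 mass %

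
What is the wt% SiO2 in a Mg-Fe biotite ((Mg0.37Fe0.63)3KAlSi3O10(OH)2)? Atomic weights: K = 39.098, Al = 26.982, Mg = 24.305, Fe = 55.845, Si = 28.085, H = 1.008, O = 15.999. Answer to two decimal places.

37.80 wt%

M((Mg0.37Fe0.63)3KAlSi3O10(OH)2) = 476.865 g/mol; M(SiO2) = 60.083 g/mol.
Moles SiO2 per formula unit = 3 Si ÷ 1 = 3.0000.
SiO2 fraction = (3.0000 × 60.083) / 476.865 = 180.249/476.865 = 0.3780.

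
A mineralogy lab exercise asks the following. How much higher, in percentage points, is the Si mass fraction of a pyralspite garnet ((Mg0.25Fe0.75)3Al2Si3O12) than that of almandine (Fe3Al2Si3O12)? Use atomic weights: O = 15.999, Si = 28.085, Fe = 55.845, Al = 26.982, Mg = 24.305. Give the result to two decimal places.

First mineral: 84.255 g Si in 474.087 g formula = 17.77 wt% Si.
Second mineral: 84.255 g Si in 497.742 g formula = 16.93 wt% Si.
17.77% − 16.93% gives a difference of 0.84 percentage points.

0.84 percentage points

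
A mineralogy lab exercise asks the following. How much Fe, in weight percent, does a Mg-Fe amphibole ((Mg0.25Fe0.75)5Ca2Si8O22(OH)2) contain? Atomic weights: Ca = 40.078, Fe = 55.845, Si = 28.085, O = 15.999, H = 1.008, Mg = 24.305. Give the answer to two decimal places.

Formula mass = 1.25·24.305 + 3.75·55.845 + 2·40.078 + 8·28.085 + 24·15.999 + 2·1.008 = 930.628 g/mol, of which 209.419 g is Fe.
So Fe makes up 209.419/930.628 = 0.2250 of the mass, i.e. 22.50%.

22.50 weight percent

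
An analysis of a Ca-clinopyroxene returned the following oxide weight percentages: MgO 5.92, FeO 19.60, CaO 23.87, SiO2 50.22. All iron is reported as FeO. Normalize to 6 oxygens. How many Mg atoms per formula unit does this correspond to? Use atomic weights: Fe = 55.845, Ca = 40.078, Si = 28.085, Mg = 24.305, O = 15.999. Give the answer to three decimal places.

MgO: 5.92/40.304 = 0.14688 mol → 0.14688 mol Mg, 0.14688 mol O.
FeO: 19.60/71.844 = 0.27281 mol → 0.27281 mol Fe, 0.27281 mol O.
CaO: 23.87/56.077 = 0.42566 mol → 0.42566 mol Ca, 0.42566 mol O.
SiO2: 50.22/60.083 = 0.83584 mol → 0.83584 mol Si, 1.67168 mol O.
Total oxygen = 2.51703 mol. Normalization factor = 6/2.51703 = 2.38376.
Mg per 6 O = 0.14688 × 2.38376 = 0.350.

0.350 Mg apfu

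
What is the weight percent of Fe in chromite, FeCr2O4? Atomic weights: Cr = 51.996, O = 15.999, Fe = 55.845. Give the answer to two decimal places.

Molar mass of FeCr2O4: 1*55.845 + 2*51.996 + 4*15.999 = 223.833 g/mol.
Mass of Fe per formula unit: 1 × 55.845 = 55.845 g.
Weight fraction Fe = 55.845 / 223.833 = 0.2495.

24.95 wt%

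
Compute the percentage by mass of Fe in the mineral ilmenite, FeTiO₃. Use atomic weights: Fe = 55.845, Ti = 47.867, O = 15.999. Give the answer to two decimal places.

36.81 mass %

M(FeTiO₃) = 151.709 g/mol.
Fe contributes 1 × 55.845 = 55.845 g per mole.
55.845/151.709 = 0.3681 → 36.81%.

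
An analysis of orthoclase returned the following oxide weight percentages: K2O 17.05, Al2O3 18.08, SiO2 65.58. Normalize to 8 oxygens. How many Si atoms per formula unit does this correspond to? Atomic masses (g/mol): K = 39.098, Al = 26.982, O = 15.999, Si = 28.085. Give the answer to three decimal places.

K2O: 17.05/94.195 = 0.18101 mol → 0.36202 mol K, 0.18101 mol O.
Al2O3: 18.08/101.961 = 0.17732 mol → 0.35464 mol Al, 0.53196 mol O.
SiO2: 65.58/60.083 = 1.09149 mol → 1.09149 mol Si, 2.18298 mol O.
Total oxygen = 2.89595 mol. Normalization factor = 8/2.89595 = 2.76248.
Si per 8 O = 1.09149 × 2.76248 = 3.015.

3.015 Si apfu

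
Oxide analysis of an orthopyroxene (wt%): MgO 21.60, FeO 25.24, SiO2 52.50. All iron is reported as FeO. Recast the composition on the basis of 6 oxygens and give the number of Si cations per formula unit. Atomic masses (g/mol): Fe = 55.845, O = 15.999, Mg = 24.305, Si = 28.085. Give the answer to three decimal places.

MgO (M=40.304): mol = 0.53593; Mg = 0.53593, O = 0.53593.
FeO (M=71.844): mol = 0.35132; Fe = 0.35132, O = 0.35132.
SiO2 (M=60.083): mol = 0.87379; Si = 0.87379, O = 1.74758.
ΣO = 2.63483; factor = 6/ΣO = 2.27719.
Si apfu = 0.87379 × 2.27719 = 1.990.

1.990 Si apfu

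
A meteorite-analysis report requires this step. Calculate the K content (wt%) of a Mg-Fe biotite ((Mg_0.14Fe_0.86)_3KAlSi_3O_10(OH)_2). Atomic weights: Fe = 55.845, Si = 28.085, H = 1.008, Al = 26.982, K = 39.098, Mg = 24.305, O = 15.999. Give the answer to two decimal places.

7.84 wt%

M((Mg_0.14Fe_0.86)_3KAlSi_3O_10(OH)_2) = 498.627 g/mol.
K contributes 1 × 39.098 = 39.098 g per mole.
39.098/498.627 = 0.0784 → 7.84%.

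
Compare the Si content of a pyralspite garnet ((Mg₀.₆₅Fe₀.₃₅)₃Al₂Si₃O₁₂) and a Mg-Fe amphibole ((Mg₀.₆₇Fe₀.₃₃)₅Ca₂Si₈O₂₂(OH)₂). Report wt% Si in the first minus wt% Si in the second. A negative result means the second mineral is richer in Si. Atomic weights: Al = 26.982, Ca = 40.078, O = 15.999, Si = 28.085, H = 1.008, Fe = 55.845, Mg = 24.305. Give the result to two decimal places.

M((Mg₀.₆₅Fe₀.₃₅)₃Al₂Si₃O₁₂) = 436.239 g/mol, so wt% Si = 84.255/436.239 × 100 = 19.31%.
M((Mg₀.₆₇Fe₀.₃₃)₅Ca₂Si₈O₂₂(OH)₂) = 864.394 g/mol, so wt% Si = 224.680/864.394 × 100 = 25.99%.
19.31 − 25.99 = -6.68 pp.

-6.68 percentage points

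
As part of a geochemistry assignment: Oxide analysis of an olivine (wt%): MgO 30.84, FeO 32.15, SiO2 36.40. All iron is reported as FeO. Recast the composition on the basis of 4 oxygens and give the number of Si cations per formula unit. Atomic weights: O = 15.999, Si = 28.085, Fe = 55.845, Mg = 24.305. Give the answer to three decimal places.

1.000 Si apfu

30.84 wt% MgO ÷ 40.304 g/mol = 0.76518 mol, giving 0.76518 Mg and 0.76518 O.
32.15 wt% FeO ÷ 71.844 g/mol = 0.44750 mol, giving 0.44750 Fe and 0.44750 O.
36.40 wt% SiO2 ÷ 60.083 g/mol = 0.60583 mol, giving 0.60583 Si and 1.21166 O.
Oxygen sums to 2.42434; scaling by 4/2.42434 = 1.64993 puts the formula on 4 O.
Si: 0.60583 × 1.64993 = 1.000 atoms per formula unit.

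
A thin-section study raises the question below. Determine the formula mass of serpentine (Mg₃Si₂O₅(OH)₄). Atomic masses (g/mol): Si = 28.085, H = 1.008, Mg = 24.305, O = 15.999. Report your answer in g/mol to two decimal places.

Mg: 3 × 24.305 = 72.9150
Si: 2 × 28.085 = 56.1700
O: 9 × 15.999 = 143.9910
H: 4 × 1.008 = 4.0320
Summing the contributions gives the formula mass.

277.11 g/mol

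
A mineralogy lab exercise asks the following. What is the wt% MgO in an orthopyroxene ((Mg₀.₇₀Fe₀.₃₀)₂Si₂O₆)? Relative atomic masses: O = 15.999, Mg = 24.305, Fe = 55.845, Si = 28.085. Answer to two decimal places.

25.68 wt%

Molar mass of (Mg₀.₇₀Fe₀.₃₀)₂Si₂O₆ = 1.40×24.305 + 0.60×55.845 + 2×28.085 + 6×15.999 = 219.698 g/mol.
Each formula unit contains 1.40 Mg, equivalent to 1.40/1 = 1.4000 mol MgO.
M(MgO) = 1×24.305 + 1×15.999 = 40.304 g/mol.
Mass of MgO per formula unit = 1.4000 × 40.304 = 56.426 g.
MgO wt% = 56.426 / 219.698 × 100 = 25.68%.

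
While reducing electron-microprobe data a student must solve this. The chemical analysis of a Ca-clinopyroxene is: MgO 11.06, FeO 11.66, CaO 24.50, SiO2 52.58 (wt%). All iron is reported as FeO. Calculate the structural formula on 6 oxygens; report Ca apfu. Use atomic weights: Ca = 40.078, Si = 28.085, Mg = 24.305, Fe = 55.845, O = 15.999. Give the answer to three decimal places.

11.06 wt% MgO ÷ 40.304 g/mol = 0.27441 mol, giving 0.27441 Mg and 0.27441 O.
11.66 wt% FeO ÷ 71.844 g/mol = 0.16230 mol, giving 0.16230 Fe and 0.16230 O.
24.50 wt% CaO ÷ 56.077 g/mol = 0.43690 mol, giving 0.43690 Ca and 0.43690 O.
52.58 wt% SiO2 ÷ 60.083 g/mol = 0.87512 mol, giving 0.87512 Si and 1.75024 O.
Oxygen sums to 2.62385; scaling by 6/2.62385 = 2.28672 puts the formula on 6 O.
Ca: 0.43690 × 2.28672 = 0.999 atoms per formula unit.

0.999 Ca apfu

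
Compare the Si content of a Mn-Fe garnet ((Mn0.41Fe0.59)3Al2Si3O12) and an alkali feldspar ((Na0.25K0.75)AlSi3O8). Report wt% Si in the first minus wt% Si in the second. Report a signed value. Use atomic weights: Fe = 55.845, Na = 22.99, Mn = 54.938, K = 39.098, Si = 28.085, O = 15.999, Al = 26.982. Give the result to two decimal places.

First mineral: 84.255 g Si in 496.626 g formula = 16.97 wt% Si.
Second mineral: 84.255 g Si in 274.300 g formula = 30.72 wt% Si.
16.97% − 30.72% gives a difference of -13.75 percentage points.

-13.75 percentage points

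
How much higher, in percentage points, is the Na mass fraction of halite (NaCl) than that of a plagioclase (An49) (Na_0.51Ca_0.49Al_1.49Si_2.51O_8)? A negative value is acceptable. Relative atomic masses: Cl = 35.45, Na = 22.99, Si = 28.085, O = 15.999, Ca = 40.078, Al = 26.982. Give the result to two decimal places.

35.00 percentage points

First mineral: 22.990 g Na in 58.440 g formula = 39.34 wt% Na.
Second mineral: 11.725 g Na in 270.052 g formula = 4.34 wt% Na.
39.34% − 4.34% gives a difference of 35.00 percentage points.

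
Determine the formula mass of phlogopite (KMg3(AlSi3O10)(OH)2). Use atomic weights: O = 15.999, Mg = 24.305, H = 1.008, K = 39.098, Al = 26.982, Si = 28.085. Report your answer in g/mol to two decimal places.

M = 1·39.098 + 3·24.305 + 1·26.982 + 3·28.085 + 12·15.999 + 2·1.008

417.25 g/mol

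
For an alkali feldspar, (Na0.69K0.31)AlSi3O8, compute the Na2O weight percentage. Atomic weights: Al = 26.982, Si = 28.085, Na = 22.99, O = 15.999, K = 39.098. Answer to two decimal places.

8.00 wt%

Molar mass of (Na0.69K0.31)AlSi3O8 = 0.69×22.99 + 0.31×39.098 + 1×26.982 + 3×28.085 + 8×15.999 = 267.212 g/mol.
Each formula unit contains 0.69 Na, equivalent to 0.69/2 = 0.3450 mol Na2O.
M(Na2O) = 2×22.99 + 1×15.999 = 61.979 g/mol.
Mass of Na2O per formula unit = 0.3450 × 61.979 = 21.383 g.
Na2O wt% = 21.383 / 267.212 × 100 = 8.00%.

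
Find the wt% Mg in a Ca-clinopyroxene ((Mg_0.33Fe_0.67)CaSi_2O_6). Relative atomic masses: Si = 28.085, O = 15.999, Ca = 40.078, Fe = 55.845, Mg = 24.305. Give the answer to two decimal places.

Formula mass = 0.33*24.305 + 0.67*55.845 + 1*40.078 + 2*28.085 + 6*15.999 = 237.679 g/mol, of which 8.021 g is Mg.
So Mg makes up 8.021/237.679 = 0.0337 of the mass, i.e. 3.37%.

3.37 wt%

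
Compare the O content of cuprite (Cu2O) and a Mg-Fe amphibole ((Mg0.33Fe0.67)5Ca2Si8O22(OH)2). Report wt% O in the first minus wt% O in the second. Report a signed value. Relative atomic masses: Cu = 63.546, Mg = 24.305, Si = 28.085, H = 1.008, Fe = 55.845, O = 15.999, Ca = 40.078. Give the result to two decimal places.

-30.65 percentage points

M(Cu2O) = 143.091 g/mol, so wt% O = 15.999/143.091 × 100 = 11.18%.
M((Mg0.33Fe0.67)5Ca2Si8O22(OH)2) = 918.012 g/mol, so wt% O = 383.976/918.012 × 100 = 41.83%.
11.18 − 41.83 = -30.65 pp.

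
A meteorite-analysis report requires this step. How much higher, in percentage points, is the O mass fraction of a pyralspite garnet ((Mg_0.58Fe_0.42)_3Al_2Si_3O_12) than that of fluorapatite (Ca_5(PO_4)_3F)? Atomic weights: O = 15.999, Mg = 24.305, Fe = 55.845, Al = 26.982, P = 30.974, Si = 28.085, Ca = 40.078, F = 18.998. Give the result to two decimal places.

First mineral: 191.988 g O in 442.862 g formula = 43.35 wt% O.
Second mineral: 191.988 g O in 504.298 g formula = 38.07 wt% O.
43.35% − 38.07% gives a difference of 5.28 percentage points.

5.28 percentage points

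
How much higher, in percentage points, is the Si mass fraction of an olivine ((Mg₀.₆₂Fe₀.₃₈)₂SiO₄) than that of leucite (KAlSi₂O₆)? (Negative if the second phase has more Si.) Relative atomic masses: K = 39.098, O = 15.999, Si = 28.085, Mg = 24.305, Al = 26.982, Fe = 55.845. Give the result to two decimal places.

-8.68 percentage points

M((Mg₀.₆₂Fe₀.₃₈)₂SiO₄) = 164.661 g/mol, so wt% Si = 28.085/164.661 × 100 = 17.06%.
M(KAlSi₂O₆) = 218.244 g/mol, so wt% Si = 56.170/218.244 × 100 = 25.74%.
17.06 − 25.74 = -8.68 pp.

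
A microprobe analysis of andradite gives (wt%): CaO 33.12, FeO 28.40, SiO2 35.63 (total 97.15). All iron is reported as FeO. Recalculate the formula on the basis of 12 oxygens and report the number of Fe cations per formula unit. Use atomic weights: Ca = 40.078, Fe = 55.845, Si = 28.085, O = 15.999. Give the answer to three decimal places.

2.184 Fe apfu

CaO (M=56.077): mol = 0.59062; Ca = 0.59062, O = 0.59062.
FeO (M=71.844): mol = 0.39530; Fe = 0.39530, O = 0.39530.
SiO2 (M=60.083): mol = 0.59301; Si = 0.59301, O = 1.18602.
ΣO = 2.17194; factor = 12/ΣO = 5.52501.
Fe apfu = 0.39530 × 5.52501 = 2.184.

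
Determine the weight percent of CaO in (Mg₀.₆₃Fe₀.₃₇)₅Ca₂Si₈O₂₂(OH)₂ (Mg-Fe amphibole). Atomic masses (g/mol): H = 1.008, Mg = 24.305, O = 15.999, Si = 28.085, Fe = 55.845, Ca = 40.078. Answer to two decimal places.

Formula mass = 870.702 g/mol.
2 Ca → 2.0000 mol CaO per formula unit; M(CaO) = 56.077, so CaO mass = 112.154 g.
112.154/870.702 × 100 = 12.88 wt%.

12.88 wt%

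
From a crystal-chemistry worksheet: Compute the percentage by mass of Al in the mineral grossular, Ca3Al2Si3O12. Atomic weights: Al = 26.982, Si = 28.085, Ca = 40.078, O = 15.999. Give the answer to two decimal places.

11.98 wt%

Formula mass = 3*40.078 + 2*26.982 + 3*28.085 + 12*15.999 = 450.441 g/mol, of which 53.964 g is Al.
So Al makes up 53.964/450.441 = 0.1198 of the mass, i.e. 11.98%.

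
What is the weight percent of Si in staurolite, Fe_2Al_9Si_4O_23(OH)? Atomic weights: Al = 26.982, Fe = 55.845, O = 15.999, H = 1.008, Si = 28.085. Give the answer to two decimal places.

13.19 weight percent

Formula mass = 2×55.845 + 9×26.982 + 4×28.085 + 24×15.999 + 1×1.008 = 851.852 g/mol, of which 112.340 g is Si.
So Si makes up 112.340/851.852 = 0.1319 of the mass, i.e. 13.19%.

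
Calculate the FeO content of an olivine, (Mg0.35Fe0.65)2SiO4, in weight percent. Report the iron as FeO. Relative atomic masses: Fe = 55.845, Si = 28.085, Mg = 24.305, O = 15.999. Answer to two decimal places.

M((Mg0.35Fe0.65)2SiO4) = 181.693 g/mol; M(FeO) = 71.844 g/mol.
Moles FeO per formula unit = 1.30 Fe ÷ 1 = 1.3000.
FeO fraction = (1.3000 × 71.844) / 181.693 = 93.397/181.693 = 0.5140.

51.40 wt%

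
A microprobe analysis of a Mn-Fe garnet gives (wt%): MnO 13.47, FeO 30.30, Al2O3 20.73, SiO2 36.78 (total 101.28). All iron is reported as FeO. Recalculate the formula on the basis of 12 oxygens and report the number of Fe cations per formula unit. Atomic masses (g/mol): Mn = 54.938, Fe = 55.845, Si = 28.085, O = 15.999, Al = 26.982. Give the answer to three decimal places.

2.069 Fe apfu

MnO: 13.47/70.937 = 0.18989 mol → 0.18989 mol Mn, 0.18989 mol O.
FeO: 30.30/71.844 = 0.42175 mol → 0.42175 mol Fe, 0.42175 mol O.
Al2O3: 20.73/101.961 = 0.20331 mol → 0.40662 mol Al, 0.60993 mol O.
SiO2: 36.78/60.083 = 0.61215 mol → 0.61215 mol Si, 1.22430 mol O.
Total oxygen = 2.44587 mol. Normalization factor = 12/2.44587 = 4.90623.
Fe per 12 O = 0.42175 × 4.90623 = 2.069.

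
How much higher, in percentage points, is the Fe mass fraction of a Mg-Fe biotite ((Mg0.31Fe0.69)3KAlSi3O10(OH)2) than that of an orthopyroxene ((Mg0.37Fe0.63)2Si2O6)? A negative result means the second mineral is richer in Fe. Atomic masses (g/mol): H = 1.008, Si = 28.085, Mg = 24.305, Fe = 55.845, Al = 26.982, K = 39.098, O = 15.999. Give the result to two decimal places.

-5.30 percentage points

First mineral: 115.599 g Fe in 482.542 g formula = 23.96 wt% Fe.
Second mineral: 70.365 g Fe in 240.514 g formula = 29.26 wt% Fe.
23.96% − 29.26% gives a difference of -5.30 percentage points.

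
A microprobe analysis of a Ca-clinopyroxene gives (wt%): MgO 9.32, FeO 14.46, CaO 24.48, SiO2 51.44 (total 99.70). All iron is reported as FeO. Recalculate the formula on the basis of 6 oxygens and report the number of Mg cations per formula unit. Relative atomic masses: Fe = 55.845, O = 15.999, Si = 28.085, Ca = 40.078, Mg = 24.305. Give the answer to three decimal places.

0.537 Mg apfu

MgO: 9.32/40.304 = 0.23124 mol → 0.23124 mol Mg, 0.23124 mol O.
FeO: 14.46/71.844 = 0.20127 mol → 0.20127 mol Fe, 0.20127 mol O.
CaO: 24.48/56.077 = 0.43654 mol → 0.43654 mol Ca, 0.43654 mol O.
SiO2: 51.44/60.083 = 0.85615 mol → 0.85615 mol Si, 1.71230 mol O.
Total oxygen = 2.58135 mol. Normalization factor = 6/2.58135 = 2.32437.
Mg per 6 O = 0.23124 × 2.32437 = 0.537.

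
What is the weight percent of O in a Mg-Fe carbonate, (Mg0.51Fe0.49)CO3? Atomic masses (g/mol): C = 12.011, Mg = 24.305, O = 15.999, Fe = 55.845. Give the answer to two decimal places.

Molar mass of (Mg0.51Fe0.49)CO3: 0.51·24.305 + 0.49·55.845 + 1·12.011 + 3·15.999 = 99.768 g/mol.
Mass of O per formula unit: 3 × 15.999 = 47.997 g.
Weight fraction O = 47.997 / 99.768 = 0.4811.

48.11 wt%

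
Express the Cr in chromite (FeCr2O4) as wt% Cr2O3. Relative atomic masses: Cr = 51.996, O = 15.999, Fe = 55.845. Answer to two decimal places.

67.90 wt%

Formula mass = 223.833 g/mol.
2 Cr → 1.0000 mol Cr2O3 per formula unit; M(Cr2O3) = 151.989, so Cr2O3 mass = 151.989 g.
151.989/223.833 × 100 = 67.90 wt%.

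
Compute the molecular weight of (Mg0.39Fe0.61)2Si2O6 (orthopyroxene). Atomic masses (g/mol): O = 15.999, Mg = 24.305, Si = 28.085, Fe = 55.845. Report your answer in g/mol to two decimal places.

239.25 g/mol

The formula mass is the sum 0.78*24.305 + 1.22*55.845 + 2*28.085 + 6*15.999.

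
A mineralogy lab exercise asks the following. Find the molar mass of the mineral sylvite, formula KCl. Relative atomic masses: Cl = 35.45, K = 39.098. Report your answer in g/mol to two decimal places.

74.55 g/mol

K: 1 × 39.098 = 39.0980
Cl: 1 × 35.45 = 35.4500
Summing the contributions gives the formula mass.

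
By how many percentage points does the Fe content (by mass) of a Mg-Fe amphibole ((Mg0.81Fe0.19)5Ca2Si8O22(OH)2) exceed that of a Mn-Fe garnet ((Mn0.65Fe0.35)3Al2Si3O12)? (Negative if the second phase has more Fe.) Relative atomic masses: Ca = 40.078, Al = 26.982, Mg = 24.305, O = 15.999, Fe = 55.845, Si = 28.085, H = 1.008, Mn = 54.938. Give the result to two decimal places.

M((Mg0.81Fe0.19)5Ca2Si8O22(OH)2) = 842.316 g/mol, so wt% Fe = 53.053/842.316 × 100 = 6.30%.
M((Mn0.65Fe0.35)3Al2Si3O12) = 495.973 g/mol, so wt% Fe = 58.637/495.973 × 100 = 11.82%.
6.30 − 11.82 = -5.52 pp.

-5.52 percentage points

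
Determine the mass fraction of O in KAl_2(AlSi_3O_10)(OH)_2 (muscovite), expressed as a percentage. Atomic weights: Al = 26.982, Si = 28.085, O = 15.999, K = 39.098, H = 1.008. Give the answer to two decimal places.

48.20 weight percent

Molar mass of KAl_2(AlSi_3O_10)(OH)_2: 1*39.098 + 3*26.982 + 3*28.085 + 12*15.999 + 2*1.008 = 398.303 g/mol.
Mass of O per formula unit: 12 × 15.999 = 191.988 g.
Weight fraction O = 191.988 / 398.303 = 0.4820.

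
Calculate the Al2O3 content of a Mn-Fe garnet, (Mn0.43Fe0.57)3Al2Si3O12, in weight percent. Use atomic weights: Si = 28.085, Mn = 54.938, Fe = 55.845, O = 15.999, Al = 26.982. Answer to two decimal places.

20.53 wt%

M((Mn0.43Fe0.57)3Al2Si3O12) = 496.572 g/mol; M(Al2O3) = 101.961 g/mol.
Moles Al2O3 per formula unit = 2 Al ÷ 2 = 1.0000.
Al2O3 fraction = (1.0000 × 101.961) / 496.572 = 101.961/496.572 = 0.2053.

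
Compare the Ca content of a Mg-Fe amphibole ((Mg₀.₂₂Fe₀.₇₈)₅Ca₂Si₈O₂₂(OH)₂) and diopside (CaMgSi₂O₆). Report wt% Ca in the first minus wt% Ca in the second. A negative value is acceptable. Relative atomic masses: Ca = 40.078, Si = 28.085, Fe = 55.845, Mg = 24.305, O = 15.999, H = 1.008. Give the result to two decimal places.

-9.94 percentage points

Ca in (Mg₀.₂₂Fe₀.₇₈)₅Ca₂Si₈O₂₂(OH)₂: molar mass 935.359 g/mol; 2×40.078 = 80.156 g → 8.57 wt%.
Ca in CaMgSi₂O₆: molar mass 216.547 g/mol; 1×40.078 = 40.078 g → 18.51 wt%.
Difference = 8.57 − 18.51 = -9.94 percentage points.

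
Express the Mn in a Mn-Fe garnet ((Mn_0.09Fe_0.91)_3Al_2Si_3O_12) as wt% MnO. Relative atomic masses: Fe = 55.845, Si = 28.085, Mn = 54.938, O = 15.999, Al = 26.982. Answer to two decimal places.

3.85 wt%

M((Mn_0.09Fe_0.91)_3Al_2Si_3O_12) = 497.497 g/mol; M(MnO) = 70.937 g/mol.
Moles MnO per formula unit = 0.27 Mn ÷ 1 = 0.2700.
MnO fraction = (0.2700 × 70.937) / 497.497 = 19.153/497.497 = 0.0385.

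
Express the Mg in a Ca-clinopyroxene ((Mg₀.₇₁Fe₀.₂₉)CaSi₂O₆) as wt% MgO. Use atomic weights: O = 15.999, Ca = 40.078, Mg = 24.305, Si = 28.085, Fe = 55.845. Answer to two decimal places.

Formula mass = 225.694 g/mol.
0.71 Mg → 0.7100 mol MgO per formula unit; M(MgO) = 40.304, so MgO mass = 28.616 g.
28.616/225.694 × 100 = 12.68 wt%.

12.68 wt%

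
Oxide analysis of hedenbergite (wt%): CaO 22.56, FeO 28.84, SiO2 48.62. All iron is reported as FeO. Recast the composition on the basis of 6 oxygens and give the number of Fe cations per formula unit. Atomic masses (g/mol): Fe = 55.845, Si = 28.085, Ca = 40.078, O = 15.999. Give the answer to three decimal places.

CaO (M=56.077): mol = 0.40230; Ca = 0.40230, O = 0.40230.
FeO (M=71.844): mol = 0.40143; Fe = 0.40143, O = 0.40143.
SiO2 (M=60.083): mol = 0.80921; Si = 0.80921, O = 1.61842.
ΣO = 2.42215; factor = 6/ΣO = 2.47714.
Fe apfu = 0.40143 × 2.47714 = 0.994.

0.994 Fe apfu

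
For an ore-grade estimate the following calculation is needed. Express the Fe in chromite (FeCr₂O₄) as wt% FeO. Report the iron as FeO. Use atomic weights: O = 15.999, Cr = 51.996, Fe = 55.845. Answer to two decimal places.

32.10 wt%

M(FeCr₂O₄) = 223.833 g/mol; M(FeO) = 71.844 g/mol.
Moles FeO per formula unit = 1 Fe ÷ 1 = 1.0000.
FeO fraction = (1.0000 × 71.844) / 223.833 = 71.844/223.833 = 0.3210.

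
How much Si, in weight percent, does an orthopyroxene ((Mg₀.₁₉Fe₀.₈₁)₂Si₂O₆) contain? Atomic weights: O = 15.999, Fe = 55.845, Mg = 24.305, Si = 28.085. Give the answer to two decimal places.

22.30 weight percent

Molar mass of (Mg₀.₁₉Fe₀.₈₁)₂Si₂O₆: 0.38·24.305 + 1.62·55.845 + 2·28.085 + 6·15.999 = 251.869 g/mol.
Mass of Si per formula unit: 2 × 28.085 = 56.170 g.
Weight fraction Si = 56.170 / 251.869 = 0.2230.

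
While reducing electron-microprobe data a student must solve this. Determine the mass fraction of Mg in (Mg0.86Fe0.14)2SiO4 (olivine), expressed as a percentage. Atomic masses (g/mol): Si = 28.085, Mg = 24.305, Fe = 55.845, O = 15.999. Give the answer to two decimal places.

M((Mg0.86Fe0.14)2SiO4) = 149.522 g/mol.
Mg contributes 1.72 × 24.305 = 41.805 g per mole.
41.805/149.522 = 0.2796 → 27.96%.

27.96 weight percent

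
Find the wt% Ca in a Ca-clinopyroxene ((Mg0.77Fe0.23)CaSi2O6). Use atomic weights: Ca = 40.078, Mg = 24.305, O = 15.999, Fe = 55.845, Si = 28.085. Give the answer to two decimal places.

17.91 weight percent

Formula mass = 0.77*24.305 + 0.23*55.845 + 1*40.078 + 2*28.085 + 6*15.999 = 223.801 g/mol, of which 40.078 g is Ca.
So Ca makes up 40.078/223.801 = 0.1791 of the mass, i.e. 17.91%.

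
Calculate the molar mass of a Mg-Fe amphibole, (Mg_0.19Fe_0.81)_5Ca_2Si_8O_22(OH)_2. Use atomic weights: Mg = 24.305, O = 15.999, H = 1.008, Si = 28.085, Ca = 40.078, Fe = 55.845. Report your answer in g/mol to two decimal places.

The formula mass is the sum 0.95·24.305 + 4.05·55.845 + 2·40.078 + 8·28.085 + 24·15.999 + 2·1.008.

940.09 g/mol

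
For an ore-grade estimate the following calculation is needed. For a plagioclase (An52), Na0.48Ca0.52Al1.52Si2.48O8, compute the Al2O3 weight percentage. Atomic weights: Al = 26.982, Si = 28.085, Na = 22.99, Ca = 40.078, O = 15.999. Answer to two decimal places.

28.64 wt%

Formula mass = 270.531 g/mol.
1.52 Al → 0.7600 mol Al2O3 per formula unit; M(Al2O3) = 101.961, so Al2O3 mass = 77.490 g.
77.490/270.531 × 100 = 28.64 wt%.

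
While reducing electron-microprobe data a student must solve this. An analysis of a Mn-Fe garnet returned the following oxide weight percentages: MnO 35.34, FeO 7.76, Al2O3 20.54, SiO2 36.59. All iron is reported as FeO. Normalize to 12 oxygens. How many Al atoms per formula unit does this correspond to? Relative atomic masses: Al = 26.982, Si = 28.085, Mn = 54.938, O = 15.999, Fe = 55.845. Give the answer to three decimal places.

1.991 Al apfu

MnO: 35.34/70.937 = 0.49819 mol → 0.49819 mol Mn, 0.49819 mol O.
FeO: 7.76/71.844 = 0.10801 mol → 0.10801 mol Fe, 0.10801 mol O.
Al2O3: 20.54/101.961 = 0.20145 mol → 0.40290 mol Al, 0.60435 mol O.
SiO2: 36.59/60.083 = 0.60899 mol → 0.60899 mol Si, 1.21798 mol O.
Total oxygen = 2.42853 mol. Normalization factor = 12/2.42853 = 4.94126.
Al per 12 O = 0.40290 × 4.94126 = 1.991.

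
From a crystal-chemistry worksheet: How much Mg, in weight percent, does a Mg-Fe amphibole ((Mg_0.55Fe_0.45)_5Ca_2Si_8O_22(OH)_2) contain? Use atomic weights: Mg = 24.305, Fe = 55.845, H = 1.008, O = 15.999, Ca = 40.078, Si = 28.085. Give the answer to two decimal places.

7.57 weight percent

M((Mg_0.55Fe_0.45)_5Ca_2Si_8O_22(OH)_2) = 883.318 g/mol.
Mg contributes 2.75 × 24.305 = 66.839 g per mole.
66.839/883.318 = 0.0757 → 7.57%.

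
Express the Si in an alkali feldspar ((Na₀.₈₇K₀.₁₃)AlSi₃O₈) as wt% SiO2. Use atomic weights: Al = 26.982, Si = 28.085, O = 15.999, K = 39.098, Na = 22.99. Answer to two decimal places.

68.20 wt%

Molar mass of (Na₀.₈₇K₀.₁₃)AlSi₃O₈ = 0.87*22.99 + 0.13*39.098 + 1*26.982 + 3*28.085 + 8*15.999 = 264.313 g/mol.
Each formula unit contains 3 Si, equivalent to 3/1 = 3.0000 mol SiO2.
M(SiO2) = 1×28.085 + 2×15.999 = 60.083 g/mol.
Mass of SiO2 per formula unit = 3.0000 × 60.083 = 180.249 g.
SiO2 wt% = 180.249 / 264.313 × 100 = 68.20%.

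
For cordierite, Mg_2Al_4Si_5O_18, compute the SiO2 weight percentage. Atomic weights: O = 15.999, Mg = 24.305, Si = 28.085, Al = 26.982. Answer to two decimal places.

Molar mass of Mg_2Al_4Si_5O_18 = 2·24.305 + 4·26.982 + 5·28.085 + 18·15.999 = 584.945 g/mol.
Each formula unit contains 5 Si, equivalent to 5/1 = 5.0000 mol SiO2.
M(SiO2) = 1×28.085 + 2×15.999 = 60.083 g/mol.
Mass of SiO2 per formula unit = 5.0000 × 60.083 = 300.415 g.
SiO2 wt% = 300.415 / 584.945 × 100 = 51.36%.

51.36 wt%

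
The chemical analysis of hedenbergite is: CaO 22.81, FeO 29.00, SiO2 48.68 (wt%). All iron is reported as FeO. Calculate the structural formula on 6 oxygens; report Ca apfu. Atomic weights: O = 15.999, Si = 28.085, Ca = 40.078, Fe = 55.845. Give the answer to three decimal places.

1.004 Ca apfu

22.81 wt% CaO ÷ 56.077 g/mol = 0.40676 mol, giving 0.40676 Ca and 0.40676 O.
29.00 wt% FeO ÷ 71.844 g/mol = 0.40365 mol, giving 0.40365 Fe and 0.40365 O.
48.68 wt% SiO2 ÷ 60.083 g/mol = 0.81021 mol, giving 0.81021 Si and 1.62042 O.
Oxygen sums to 2.43083; scaling by 6/2.43083 = 2.46829 puts the formula on 6 O.
Ca: 0.40676 × 2.46829 = 1.004 atoms per formula unit.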